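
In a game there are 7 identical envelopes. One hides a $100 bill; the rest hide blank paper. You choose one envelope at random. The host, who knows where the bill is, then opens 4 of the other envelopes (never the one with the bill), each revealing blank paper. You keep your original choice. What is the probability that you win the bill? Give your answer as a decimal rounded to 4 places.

0.1429

The host can always open 4 empty envelopes regardless of your choice, so the reveals give no information about your original envelope.
P(win by staying) = 1/7 ≈ 0.1429.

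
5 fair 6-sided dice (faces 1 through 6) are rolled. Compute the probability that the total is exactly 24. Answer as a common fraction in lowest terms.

205/7776

There are 6^5 = 7776 equally likely outcomes.
The number of ordered 5-tuples from {1,…,6} summing to 24 is 205.
P(sum = 24) = 205/7776.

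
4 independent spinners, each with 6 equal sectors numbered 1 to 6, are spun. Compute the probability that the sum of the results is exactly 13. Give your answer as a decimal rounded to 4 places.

There are 6^4 = 1296 equally likely outcomes.
The number of ordered 4-tuples from {1,…,6} summing to 13 is 140.
P(sum = 13) = 140/1296 = 35/324 ≈ 0.1080.

0.1080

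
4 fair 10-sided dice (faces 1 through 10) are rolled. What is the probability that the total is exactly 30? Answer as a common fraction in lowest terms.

There are 10^4 = 10000 equally likely outcomes.
The number of ordered 4-tuples from {1,…,10} summing to 30 is 282.
P(sum = 30) = 282/10000 = 141/5000.

141/5000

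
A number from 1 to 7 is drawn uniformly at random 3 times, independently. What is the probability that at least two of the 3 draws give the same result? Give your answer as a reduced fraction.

P(all 3 different) = 7/7 · 6/7 · ··· · 5/7 = 30/49.
P(at least two equal) = 1 − 30/49 = 19/49.

19/49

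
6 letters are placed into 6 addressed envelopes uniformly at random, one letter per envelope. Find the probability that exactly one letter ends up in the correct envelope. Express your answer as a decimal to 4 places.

Choose which one is fixed: C(6,1) = 6 ways.
The remaining 5 must have no fixed point: D(5) = 44.
P = 6·44/720 = 11/30 ≈ 0.3667.

0.3667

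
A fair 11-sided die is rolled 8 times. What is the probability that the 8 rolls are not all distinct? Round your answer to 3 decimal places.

0.969

P(all 8 different) = 11/11 · 10/11 · ··· · 4/11 ≈ 0.031.
P(at least two equal) = 1 − 0.031 = 0.969.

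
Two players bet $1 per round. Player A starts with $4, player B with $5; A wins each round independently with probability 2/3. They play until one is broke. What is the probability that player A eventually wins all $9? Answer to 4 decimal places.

Let r = q/p = (1/3)/(2/3) = 1/2. The recurrence P(i) = p·P(i+1) + q·P(i−1) with P(0)=0, P(9)=1 gives P(i) = (1 − r^i)/(1 − r^9).
P(4) = (1 − (1/2)^4) / (1 − (1/2)^9) = 480/511 ≈ 0.9393.

0.9393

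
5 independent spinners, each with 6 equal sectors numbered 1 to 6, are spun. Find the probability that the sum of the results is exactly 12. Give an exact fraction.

305/7776

There are 6^5 = 7776 equally likely outcomes.
The number of ordered 5-tuples from {1,…,6} summing to 12 is 305.
P(sum = 12) = 305/7776.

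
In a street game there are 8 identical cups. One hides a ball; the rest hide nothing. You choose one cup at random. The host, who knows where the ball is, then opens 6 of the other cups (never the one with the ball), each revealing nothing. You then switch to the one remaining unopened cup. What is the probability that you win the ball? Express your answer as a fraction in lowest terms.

Your original cup holds the ball with probability 1/8, so the other 7 collectively hold it with probability 7/8.
The host can always find 6 empty cups to open, so the reveals don't change that 7/8; it is now spread over the 1 remaining unopened cup.
P(win by switching) = (7/8) · (1/1) = 7/8.

7/8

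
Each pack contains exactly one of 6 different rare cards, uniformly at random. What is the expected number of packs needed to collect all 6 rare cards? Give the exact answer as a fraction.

147/10

After i distinct types are collected, each trial gives a new one with probability (6−i)/6, so the expected wait for the next new type is 6/(6−i).
E = 6/6 + 6/5 + 6/4 + 6/3 + 6/2 + 6/1 = 147/10.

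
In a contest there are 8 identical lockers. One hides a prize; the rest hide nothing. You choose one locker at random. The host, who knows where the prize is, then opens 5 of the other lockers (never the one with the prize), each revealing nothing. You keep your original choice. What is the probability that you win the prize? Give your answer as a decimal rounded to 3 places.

0.125

The host can always open 5 empty lockers regardless of your choice, so the reveals give no information about your original locker.
P(win by staying) = 1/8 ≈ 0.125.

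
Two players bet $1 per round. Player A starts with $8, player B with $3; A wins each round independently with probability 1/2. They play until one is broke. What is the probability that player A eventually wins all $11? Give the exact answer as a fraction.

8/11

With a fair step, P(i) = ½P(i−1) + ½P(i+1) with P(0)=0, P(11)=1 has the linear solution P(i) = i/11.
P(8) = 8/11.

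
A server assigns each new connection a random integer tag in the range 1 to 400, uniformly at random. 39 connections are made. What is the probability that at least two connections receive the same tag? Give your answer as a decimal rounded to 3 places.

It's easier to compute the probability that all 39 are distinct.
P(all distinct) = 400/400 · 399/400 · ··· · 362/400 ≈ 0.147.
So the probability of at least one match is 1 − 0.147 = 0.853.

0.853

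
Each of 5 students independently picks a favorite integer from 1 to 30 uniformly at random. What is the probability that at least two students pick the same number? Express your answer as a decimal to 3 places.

It's easier to compute the probability that all 5 are distinct.
P(all distinct) = 30/30 · 29/30 · ··· · 26/30 ≈ 0.704.
So the probability of at least one match is 1 − 0.704 = 0.296.

0.296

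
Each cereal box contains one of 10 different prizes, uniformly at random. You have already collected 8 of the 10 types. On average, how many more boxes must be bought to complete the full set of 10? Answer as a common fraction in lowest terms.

Starting from 8 distinct types, each trial gives a new one with probability (10−i)/10 when i types are held, so the wait for the next new type is 10/(10−i).
E = 10/2 + 10/1 = 15.

15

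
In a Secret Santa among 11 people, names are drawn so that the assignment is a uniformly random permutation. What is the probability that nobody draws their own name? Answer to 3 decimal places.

This is the derangement probability: permutations of 11 with no fixed point.
D(11) = 11! · (1 − 1/1! + 1/2! − ··· + (−1)^11/11!) = 14684570.
P = 14684570/39916800 = 1468457/3991680 ≈ 0.368.

0.368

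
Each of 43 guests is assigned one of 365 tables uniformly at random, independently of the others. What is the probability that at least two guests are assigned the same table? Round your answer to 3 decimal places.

0.924

It's easier to compute the probability that all 43 are distinct.
P(all distinct) = 365/365 · 364/365 · ··· · 323/365 ≈ 0.076.
So the probability of at least one match is 1 − 0.076 = 0.924.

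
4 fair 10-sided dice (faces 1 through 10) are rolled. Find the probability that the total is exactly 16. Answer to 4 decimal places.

There are 10^4 = 10000 equally likely outcomes.
The number of ordered 4-tuples from {1,…,10} summing to 16 is 415.
P(sum = 16) = 415/10000 = 83/2000 ≈ 0.0415.

0.0415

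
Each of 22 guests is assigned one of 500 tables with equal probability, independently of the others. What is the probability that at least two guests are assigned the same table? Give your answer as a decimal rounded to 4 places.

0.3742

It's easier to compute the probability that all 22 are distinct.
P(all distinct) = 500/500 · 499/500 · ··· · 479/500 ≈ 0.6258.
So the probability of at least one match is 1 − 0.6258 = 0.3742.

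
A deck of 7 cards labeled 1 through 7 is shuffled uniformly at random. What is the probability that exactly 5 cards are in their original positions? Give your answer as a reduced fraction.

Choose which 5 of the 7 are fixed: C(7,5) = 21 ways.
The remaining 2 must have no fixed point: D(2) = 1.
P = 21·1/5040 = 1/240.

1/240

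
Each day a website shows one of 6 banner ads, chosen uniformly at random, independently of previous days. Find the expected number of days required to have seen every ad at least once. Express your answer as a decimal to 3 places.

After i distinct types are collected, each trial gives a new one with probability (6−i)/6, so the expected wait for the next new type is 6/(6−i).
E = 6/6 + 6/5 + 6/4 + 6/3 + 6/2 + 6/1 = 147/10 ≈ 14.700.

14.700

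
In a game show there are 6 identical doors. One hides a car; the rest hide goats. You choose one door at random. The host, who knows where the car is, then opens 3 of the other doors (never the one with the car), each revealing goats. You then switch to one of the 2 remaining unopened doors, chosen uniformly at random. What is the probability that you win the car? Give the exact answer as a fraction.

5/12

Your original door holds the car with probability 1/6, so the other 5 collectively hold it with probability 5/6.
The host can always find 3 empty doors to open, so the reveals don't change that 5/6; it is now spread over the 2 remaining unopened doors.
P(win by switching) = (5/6) · (1/2) = 5/12.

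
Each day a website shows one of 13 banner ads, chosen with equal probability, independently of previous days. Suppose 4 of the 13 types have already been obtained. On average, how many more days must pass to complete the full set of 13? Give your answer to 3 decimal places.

Starting from 4 distinct types, each trial gives a new one with probability (13−i)/13 when i types are held, so the wait for the next new type is 13/(13−i).
E = 13/9 + 13/8 + 13/7 + 13/6 + 13/5 + 13/4 + 13/3 + 13/2 + 13/1 = 92677/2520 ≈ 36.777.

36.777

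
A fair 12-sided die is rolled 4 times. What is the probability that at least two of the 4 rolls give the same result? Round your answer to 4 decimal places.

P(all 4 different) = 12/12 · 11/12 · ··· · 9/12 ≈ 0.5729.
P(at least two equal) = 1 − 0.5729 = 0.4271.

0.4271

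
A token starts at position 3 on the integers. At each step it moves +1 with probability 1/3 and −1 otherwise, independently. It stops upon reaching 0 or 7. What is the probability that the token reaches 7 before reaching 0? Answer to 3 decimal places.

Let r = q/p = (2/3)/(1/3) = 2. The recurrence P(i) = p·P(i+1) + q·P(i−1) with P(0)=0, P(7)=1 gives P(i) = (1 − r^i)/(1 − r^7).
P(3) = (1 − (2)^3) / (1 − (2)^7) = 7/127 ≈ 0.055.

0.055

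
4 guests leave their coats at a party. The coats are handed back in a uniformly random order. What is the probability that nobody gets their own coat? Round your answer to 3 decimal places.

This is the derangement probability: permutations of 4 with no fixed point.
D(4) = 4! · (1 − 1/1! + 1/2! − ··· + (−1)^4/4!) = 9.
P = 9/24 = 3/8 ≈ 0.375.

0.375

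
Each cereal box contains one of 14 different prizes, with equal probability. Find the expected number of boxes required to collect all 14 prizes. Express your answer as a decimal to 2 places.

After i distinct types are collected, each trial gives a new one with probability (14−i)/14, so the expected wait for the next new type is 14/(14−i).
E = 14/14 + 14/13 + 14/12 + 14/11 + 14/10 + 14/9 + 14/8 + 14/7 + 14/6 + 14/5 + 14/4 + 14/3 + 14/2 + 14/1 = 1171733/25740 ≈ 45.52.

45.52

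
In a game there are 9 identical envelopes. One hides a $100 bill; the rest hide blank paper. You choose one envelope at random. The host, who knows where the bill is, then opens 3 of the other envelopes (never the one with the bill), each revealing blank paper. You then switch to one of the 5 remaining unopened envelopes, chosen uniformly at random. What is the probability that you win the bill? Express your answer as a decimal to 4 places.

Your original envelope holds the bill with probability 1/9, so the other 8 collectively hold it with probability 8/9.
The host can always find 3 empty envelopes to open, so the reveals don't change that 8/9; it is now spread over the 5 remaining unopened envelopes.
P(win by switching) = (8/9) · (1/5) = 8/45 ≈ 0.1778.

0.1778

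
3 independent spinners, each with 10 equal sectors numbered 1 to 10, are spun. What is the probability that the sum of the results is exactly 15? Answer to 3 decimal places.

0.073

There are 10^3 = 1000 equally likely outcomes.
The number of ordered 3-tuples from {1,…,10} summing to 15 is 73.
P(sum = 15) = 73/1000 ≈ 0.073.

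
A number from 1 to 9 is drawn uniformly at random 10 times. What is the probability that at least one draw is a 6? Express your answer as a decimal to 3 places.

0.692

P(no draw is a 6) = (8/9)^10 ≈ 0.308.
P(at least one) = 1 − 0.308 = 0.692.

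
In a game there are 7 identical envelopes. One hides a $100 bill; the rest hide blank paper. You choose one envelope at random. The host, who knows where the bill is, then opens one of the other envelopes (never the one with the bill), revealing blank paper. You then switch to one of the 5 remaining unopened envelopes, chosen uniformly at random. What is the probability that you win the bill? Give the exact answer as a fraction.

Your original envelope holds the bill with probability 1/7, so the other 6 collectively hold it with probability 6/7.
The host can always find an empty envelope to open, so this doesn't change that 6/7; it is now spread over the 5 remaining unopened envelopes.
P(win by switching) = (6/7) · (1/5) = 6/35.

6/35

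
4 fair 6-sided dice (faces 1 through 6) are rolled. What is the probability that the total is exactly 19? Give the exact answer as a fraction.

There are 6^4 = 1296 equally likely outcomes.
The number of ordered 4-tuples from {1,…,6} summing to 19 is 56.
P(sum = 19) = 56/1296 = 7/162.

7/162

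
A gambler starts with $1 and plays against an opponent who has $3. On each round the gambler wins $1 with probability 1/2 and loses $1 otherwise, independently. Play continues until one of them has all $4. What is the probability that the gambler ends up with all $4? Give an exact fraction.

1/4

With a fair step, P(i) = ½P(i−1) + ½P(i+1) with P(0)=0, P(4)=1 has the linear solution P(i) = i/4.
P(1) = 1/4.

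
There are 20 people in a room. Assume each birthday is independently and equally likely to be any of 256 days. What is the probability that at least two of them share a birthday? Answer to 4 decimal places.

0.5332

It's easier to compute the probability that all 20 are distinct.
P(all distinct) = 256/256 · 255/256 · ··· · 237/256 ≈ 0.4668.
So the probability of at least one match is 1 − 0.4668 = 0.5332.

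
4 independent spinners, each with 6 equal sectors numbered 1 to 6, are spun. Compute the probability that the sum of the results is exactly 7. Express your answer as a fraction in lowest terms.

5/324

There are 6^4 = 1296 equally likely outcomes.
The number of ordered 4-tuples from {1,…,6} summing to 7 is 20.
P(sum = 7) = 20/1296 = 5/324.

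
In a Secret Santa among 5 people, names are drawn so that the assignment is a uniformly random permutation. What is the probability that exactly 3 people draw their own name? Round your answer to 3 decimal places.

0.083

Choose which 3 of the 5 are fixed: C(5,3) = 10 ways.
The remaining 2 must have no fixed point: D(2) = 1.
P = 10·1/120 = 1/12 ≈ 0.083.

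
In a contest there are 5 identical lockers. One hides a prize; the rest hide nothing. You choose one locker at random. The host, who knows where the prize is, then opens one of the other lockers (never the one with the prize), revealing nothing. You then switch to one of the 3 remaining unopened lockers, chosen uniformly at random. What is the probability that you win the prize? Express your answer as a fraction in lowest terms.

Your original locker holds the prize with probability 1/5, so the other 4 collectively hold it with probability 4/5.
The host can always find an empty locker to open, so this doesn't change that 4/5; it is now spread over the 3 remaining unopened lockers.
P(win by switching) = (4/5) · (1/3) = 4/15.

4/15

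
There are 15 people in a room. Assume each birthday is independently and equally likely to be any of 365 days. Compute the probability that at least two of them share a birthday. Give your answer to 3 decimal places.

0.253

It's easier to compute the probability that all 15 are distinct.
P(all distinct) = 365/365 · 364/365 · ··· · 351/365 ≈ 0.747.
So the probability of at least one match is 1 − 0.747 = 0.253.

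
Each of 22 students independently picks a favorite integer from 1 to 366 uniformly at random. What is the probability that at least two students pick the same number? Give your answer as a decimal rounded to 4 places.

0.4748

It's easier to compute the probability that all 22 are distinct.
P(all distinct) = 366/366 · 365/366 · ··· · 345/366 ≈ 0.5252.
So the probability of at least one match is 1 − 0.5252 = 0.4748.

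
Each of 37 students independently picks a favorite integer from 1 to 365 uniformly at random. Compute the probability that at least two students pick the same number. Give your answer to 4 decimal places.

It's easier to compute the probability that all 37 are distinct.
P(all distinct) = 365/365 · 364/365 · ··· · 329/365 ≈ 0.1513.
So the probability of at least one match is 1 − 0.1513 = 0.8487.

0.8487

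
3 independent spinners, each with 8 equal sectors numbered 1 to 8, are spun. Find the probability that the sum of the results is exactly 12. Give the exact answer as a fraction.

23/256

There are 8^3 = 512 equally likely outcomes.
The number of ordered 3-tuples from {1,…,8} summing to 12 is 46.
P(sum = 12) = 46/512 = 23/256.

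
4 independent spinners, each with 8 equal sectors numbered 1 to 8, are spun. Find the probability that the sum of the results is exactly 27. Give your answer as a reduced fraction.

There are 8^4 = 4096 equally likely outcomes.
The number of ordered 4-tuples from {1,…,8} summing to 27 is 56.
P(sum = 27) = 56/4096 = 7/512.

7/512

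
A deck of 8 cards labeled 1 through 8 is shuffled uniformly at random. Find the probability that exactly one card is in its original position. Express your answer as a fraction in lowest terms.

103/280

Choose which one is fixed: C(8,1) = 8 ways.
The remaining 7 must have no fixed point: D(7) = 1854.
P = 8·1854/40320 = 103/280.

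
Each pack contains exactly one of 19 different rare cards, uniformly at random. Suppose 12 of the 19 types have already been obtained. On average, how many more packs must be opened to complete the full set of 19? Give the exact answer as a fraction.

6897/140

Starting from 12 distinct types, each trial gives a new one with probability (19−i)/19 when i types are held, so the wait for the next new type is 19/(19−i).
E = 19/7 + 19/6 + 19/5 + 19/4 + 19/3 + 19/2 + 19/1 = 6897/140.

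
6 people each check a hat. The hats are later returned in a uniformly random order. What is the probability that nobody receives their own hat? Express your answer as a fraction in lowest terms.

53/144

This is the derangement probability: permutations of 6 with no fixed point.
D(6) = 6! · (1 − 1/1! + 1/2! − ··· + (−1)^6/6!) = 265.
P = 265/720 = 53/144.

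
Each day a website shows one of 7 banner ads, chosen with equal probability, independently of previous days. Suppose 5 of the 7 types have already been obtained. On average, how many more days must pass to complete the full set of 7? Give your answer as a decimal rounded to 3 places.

10.500

Starting from 5 distinct types, each trial gives a new one with probability (7−i)/7 when i types are held, so the wait for the next new type is 7/(7−i).
E = 7/2 + 7/1 = 21/2 ≈ 10.500.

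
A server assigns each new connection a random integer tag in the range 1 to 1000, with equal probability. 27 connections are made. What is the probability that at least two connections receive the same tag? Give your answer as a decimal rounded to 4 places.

It's easier to compute the probability that all 27 are distinct.
P(all distinct) = 1000/1000 · 999/1000 · ··· · 974/1000 ≈ 0.7018.
So the probability of at least one match is 1 − 0.7018 = 0.2982.

0.2982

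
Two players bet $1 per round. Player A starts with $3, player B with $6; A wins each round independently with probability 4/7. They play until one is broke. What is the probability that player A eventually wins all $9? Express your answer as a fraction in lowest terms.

Let r = q/p = (3/7)/(4/7) = 3/4. The recurrence P(i) = p·P(i+1) + q·P(i−1) with P(0)=0, P(9)=1 gives P(i) = (1 − r^i)/(1 − r^9).
P(3) = (1 − (3/4)^3) / (1 − (3/4)^9) = 4096/6553.

4096/6553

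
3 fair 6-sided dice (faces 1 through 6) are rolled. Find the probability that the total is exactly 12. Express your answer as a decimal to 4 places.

There are 6^3 = 216 equally likely outcomes.
The number of ordered 3-tuples from {1,…,6} summing to 12 is 25.
P(sum = 12) = 25/216 ≈ 0.1157.

0.1157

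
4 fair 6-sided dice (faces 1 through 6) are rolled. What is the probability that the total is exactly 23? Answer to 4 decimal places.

0.0031

There are 6^4 = 1296 equally likely outcomes.
The number of ordered 4-tuples from {1,…,6} summing to 23 is 4.
P(sum = 23) = 4/1296 = 1/324 ≈ 0.0031.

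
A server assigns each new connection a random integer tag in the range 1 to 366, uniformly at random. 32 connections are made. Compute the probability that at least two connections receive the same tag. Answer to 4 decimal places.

0.7524

It's easier to compute the probability that all 32 are distinct.
P(all distinct) = 366/366 · 365/366 · ··· · 335/366 ≈ 0.2476.
So the probability of at least one match is 1 − 0.2476 = 0.7524.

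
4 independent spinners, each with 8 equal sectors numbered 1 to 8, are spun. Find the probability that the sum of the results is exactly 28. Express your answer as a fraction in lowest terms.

35/4096

There are 8^4 = 4096 equally likely outcomes.
The number of ordered 4-tuples from {1,…,8} summing to 28 is 35.
P(sum = 28) = 35/4096.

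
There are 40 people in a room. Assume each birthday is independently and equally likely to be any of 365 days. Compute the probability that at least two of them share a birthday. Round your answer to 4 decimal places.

It's easier to compute the probability that all 40 are distinct.
P(all distinct) = 365/365 · 364/365 · ··· · 326/365 ≈ 0.1088.
So the probability of at least one match is 1 − 0.1088 = 0.8912.

0.8912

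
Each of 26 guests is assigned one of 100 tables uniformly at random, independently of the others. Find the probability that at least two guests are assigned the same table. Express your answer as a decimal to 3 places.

It's easier to compute the probability that all 26 are distinct.
P(all distinct) = 100/100 · 99/100 · ··· · 75/100 ≈ 0.028.
So the probability of at least one match is 1 − 0.028 = 0.972.

0.972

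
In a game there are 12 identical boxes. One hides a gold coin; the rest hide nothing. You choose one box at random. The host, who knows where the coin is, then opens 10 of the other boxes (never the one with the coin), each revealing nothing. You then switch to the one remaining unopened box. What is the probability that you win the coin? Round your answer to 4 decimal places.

Your original box holds the coin with probability 1/12, so the other 11 collectively hold it with probability 11/12.
The host can always find 10 empty boxes to open, so the reveals don't change that 11/12; it is now spread over the 1 remaining unopened box.
P(win by switching) = (11/12) · (1/1) = 11/12 ≈ 0.9167.

0.9167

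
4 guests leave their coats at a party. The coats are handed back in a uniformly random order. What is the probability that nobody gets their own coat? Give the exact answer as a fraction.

This is the derangement probability: permutations of 4 with no fixed point.
D(4) = 4! · (1 − 1/1! + 1/2! − ··· + (−1)^4/4!) = 9.
P = 9/24 = 3/8.

3/8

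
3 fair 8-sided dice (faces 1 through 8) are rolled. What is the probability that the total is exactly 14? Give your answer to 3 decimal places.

0.094

There are 8^3 = 512 equally likely outcomes.
The number of ordered 3-tuples from {1,…,8} summing to 14 is 48.
P(sum = 14) = 48/512 = 3/32 ≈ 0.094.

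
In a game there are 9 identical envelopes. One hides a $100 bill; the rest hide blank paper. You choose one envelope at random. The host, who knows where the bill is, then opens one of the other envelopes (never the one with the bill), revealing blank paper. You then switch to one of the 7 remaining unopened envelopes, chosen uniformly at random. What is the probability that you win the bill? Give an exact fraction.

Your original envelope holds the bill with probability 1/9, so the other 8 collectively hold it with probability 8/9.
The host can always find an empty envelope to open, so this doesn't change that 8/9; it is now spread over the 7 remaining unopened envelopes.
P(win by switching) = (8/9) · (1/7) = 8/63.

8/63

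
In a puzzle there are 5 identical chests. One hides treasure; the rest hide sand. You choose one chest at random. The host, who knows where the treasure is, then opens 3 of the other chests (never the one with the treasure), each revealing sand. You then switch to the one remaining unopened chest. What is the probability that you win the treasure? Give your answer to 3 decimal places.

Your original chest holds the treasure with probability 1/5, so the other 4 collectively hold it with probability 4/5.
The host can always find 3 empty chests to open, so the reveals don't change that 4/5; it is now spread over the 1 remaining unopened chest.
P(win by switching) = (4/5) · (1/1) = 4/5 ≈ 0.800.

0.800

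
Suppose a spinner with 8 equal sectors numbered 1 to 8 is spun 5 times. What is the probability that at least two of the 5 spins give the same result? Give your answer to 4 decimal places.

0.7949

P(all 5 different) = 8/8 · 7/8 · ··· · 4/8 ≈ 0.2051.
P(at least two equal) = 1 − 0.2051 = 0.7949.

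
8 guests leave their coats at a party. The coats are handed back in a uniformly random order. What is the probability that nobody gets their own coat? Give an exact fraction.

This is the derangement probability: permutations of 8 with no fixed point.
D(8) = 8! · (1 − 1/1! + 1/2! − ··· + (−1)^8/8!) = 14833.
P = 14833/40320 = 2119/5760.

2119/5760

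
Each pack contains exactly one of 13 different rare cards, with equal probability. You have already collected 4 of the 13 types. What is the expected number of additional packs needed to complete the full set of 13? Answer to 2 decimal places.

36.78

Starting from 4 distinct types, each trial gives a new one with probability (13−i)/13 when i types are held, so the wait for the next new type is 13/(13−i).
E = 13/9 + 13/8 + 13/7 + 13/6 + 13/5 + 13/4 + 13/3 + 13/2 + 13/1 = 92677/2520 ≈ 36.78.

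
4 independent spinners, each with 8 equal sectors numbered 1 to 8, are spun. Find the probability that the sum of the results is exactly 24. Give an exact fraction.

161/4096

There are 8^4 = 4096 equally likely outcomes.
The number of ordered 4-tuples from {1,…,8} summing to 24 is 161.
P(sum = 24) = 161/4096.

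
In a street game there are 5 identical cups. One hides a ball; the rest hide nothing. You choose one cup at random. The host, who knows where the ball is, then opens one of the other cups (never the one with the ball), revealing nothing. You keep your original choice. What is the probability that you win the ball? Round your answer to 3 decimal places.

The host can always open an empty cup regardless of your choice, so this gives no information about your original cup.
P(win by staying) = 1/5 ≈ 0.200.

0.200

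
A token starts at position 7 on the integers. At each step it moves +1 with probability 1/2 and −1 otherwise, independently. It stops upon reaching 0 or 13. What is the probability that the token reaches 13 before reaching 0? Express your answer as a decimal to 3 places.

With a fair step, P(i) = ½P(i−1) + ½P(i+1) with P(0)=0, P(13)=1 has the linear solution P(i) = i/13.
P(7) = 7/13 ≈ 0.538.

0.538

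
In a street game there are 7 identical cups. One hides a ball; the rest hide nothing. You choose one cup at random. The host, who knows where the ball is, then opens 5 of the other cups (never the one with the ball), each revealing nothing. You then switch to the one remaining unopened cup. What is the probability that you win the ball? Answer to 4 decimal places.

Your original cup holds the ball with probability 1/7, so the other 6 collectively hold it with probability 6/7.
The host can always find 5 empty cups to open, so the reveals don't change that 6/7; it is now spread over the 1 remaining unopened cup.
P(win by switching) = (6/7) · (1/1) = 6/7 ≈ 0.8571.

0.8571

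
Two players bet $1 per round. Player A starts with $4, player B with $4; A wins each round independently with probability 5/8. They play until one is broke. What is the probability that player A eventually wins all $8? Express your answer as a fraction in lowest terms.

625/706

Let r = q/p = (3/8)/(5/8) = 3/5. The recurrence P(i) = p·P(i+1) + q·P(i−1) with P(0)=0, P(8)=1 gives P(i) = (1 − r^i)/(1 − r^8).
P(4) = (1 − (3/5)^4) / (1 − (3/5)^8) = 625/706.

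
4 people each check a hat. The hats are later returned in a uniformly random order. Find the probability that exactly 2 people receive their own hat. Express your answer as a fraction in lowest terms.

1/4

Choose which 2 of the 4 are fixed: C(4,2) = 6 ways.
The remaining 2 must have no fixed point: D(2) = 1.
P = 6·1/24 = 1/4.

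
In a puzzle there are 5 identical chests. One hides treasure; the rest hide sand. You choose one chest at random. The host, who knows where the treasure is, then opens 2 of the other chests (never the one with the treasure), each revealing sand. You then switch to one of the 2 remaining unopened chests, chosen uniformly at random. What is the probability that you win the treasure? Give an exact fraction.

2/5

Your original chest holds the treasure with probability 1/5, so the other 4 collectively hold it with probability 4/5.
The host can always find 2 empty chests to open, so the reveals don't change that 4/5; it is now spread over the 2 remaining unopened chests.
P(win by switching) = (4/5) · (1/2) = 2/5.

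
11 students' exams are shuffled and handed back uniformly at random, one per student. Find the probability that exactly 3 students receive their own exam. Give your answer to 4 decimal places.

0.0613

Choose which 3 of the 11 are fixed: C(11,3) = 165 ways.
The remaining 8 must have no fixed point: D(8) = 14833.
P = 165·14833/39916800 = 2119/34560 ≈ 0.0613.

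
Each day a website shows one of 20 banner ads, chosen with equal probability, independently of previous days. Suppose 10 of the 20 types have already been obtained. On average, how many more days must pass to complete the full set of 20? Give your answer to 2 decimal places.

Starting from 10 distinct types, each trial gives a new one with probability (20−i)/20 when i types are held, so the wait for the next new type is 20/(20−i).
E = 20/10 + 20/9 + 20/8 + 20/7 + 20/6 + 20/5 + 20/4 + 20/3 + 20/2 + 20/1 = 7381/126 ≈ 58.58.

58.58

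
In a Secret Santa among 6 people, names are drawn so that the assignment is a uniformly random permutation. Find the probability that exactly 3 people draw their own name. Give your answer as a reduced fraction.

Choose which 3 of the 6 are fixed: C(6,3) = 20 ways.
The remaining 3 must have no fixed point: D(3) = 2.
P = 20·2/720 = 1/18.

1/18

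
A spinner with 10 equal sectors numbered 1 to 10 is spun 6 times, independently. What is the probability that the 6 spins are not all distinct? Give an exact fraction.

P(all 6 different) = 10/10 · 9/10 · ··· · 5/10 = 189/1250.
P(at least two equal) = 1 − 189/1250 = 1061/1250.

1061/1250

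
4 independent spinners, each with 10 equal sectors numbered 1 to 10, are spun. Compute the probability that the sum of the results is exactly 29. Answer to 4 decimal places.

0.0348

There are 10^4 = 10000 equally likely outcomes.
The number of ordered 4-tuples from {1,…,10} summing to 29 is 348.
P(sum = 29) = 348/10000 = 87/2500 ≈ 0.0348.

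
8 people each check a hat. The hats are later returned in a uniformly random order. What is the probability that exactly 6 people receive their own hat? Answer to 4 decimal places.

0.0007

Choose which 6 of the 8 are fixed: C(8,6) = 28 ways.
The remaining 2 must have no fixed point: D(2) = 1.
P = 28·1/40320 = 1/1440 ≈ 0.0007.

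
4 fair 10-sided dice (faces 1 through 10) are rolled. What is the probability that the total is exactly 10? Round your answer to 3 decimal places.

0.008

There are 10^4 = 10000 equally likely outcomes.
The number of ordered 4-tuples from {1,…,10} summing to 10 is 84.
P(sum = 10) = 84/10000 = 21/2500 ≈ 0.008.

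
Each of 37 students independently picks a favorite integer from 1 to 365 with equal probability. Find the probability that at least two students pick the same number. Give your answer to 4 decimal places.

0.8487

It's easier to compute the probability that all 37 are distinct.
P(all distinct) = 365/365 · 364/365 · ··· · 329/365 ≈ 0.1513.
So the probability of at least one match is 1 − 0.1513 = 0.8487.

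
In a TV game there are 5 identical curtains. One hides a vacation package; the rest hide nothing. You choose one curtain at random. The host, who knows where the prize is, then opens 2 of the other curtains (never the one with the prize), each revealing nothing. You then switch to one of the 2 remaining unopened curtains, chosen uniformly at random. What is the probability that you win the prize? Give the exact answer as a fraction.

Your original curtain holds the prize with probability 1/5, so the other 4 collectively hold it with probability 4/5.
The host can always find 2 empty curtains to open, so the reveals don't change that 4/5; it is now spread over the 2 remaining unopened curtains.
P(win by switching) = (4/5) · (1/2) = 2/5.

2/5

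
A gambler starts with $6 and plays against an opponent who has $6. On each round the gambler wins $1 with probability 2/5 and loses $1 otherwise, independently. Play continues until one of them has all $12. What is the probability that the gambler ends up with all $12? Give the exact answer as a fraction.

64/793

Let r = q/p = (3/5)/(2/5) = 3/2. The recurrence P(i) = p·P(i+1) + q·P(i−1) with P(0)=0, P(12)=1 gives P(i) = (1 − r^i)/(1 − r^12).
P(6) = (1 − (3/2)^6) / (1 − (3/2)^12) = 64/793.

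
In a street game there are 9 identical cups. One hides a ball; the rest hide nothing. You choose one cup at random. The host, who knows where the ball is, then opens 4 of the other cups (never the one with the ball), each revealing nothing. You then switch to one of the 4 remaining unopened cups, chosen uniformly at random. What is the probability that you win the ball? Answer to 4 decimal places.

Your original cup holds the ball with probability 1/9, so the other 8 collectively hold it with probability 8/9.
The host can always find 4 empty cups to open, so the reveals don't change that 8/9; it is now spread over the 4 remaining unopened cups.
P(win by switching) = (8/9) · (1/4) = 2/9 ≈ 0.2222.

0.2222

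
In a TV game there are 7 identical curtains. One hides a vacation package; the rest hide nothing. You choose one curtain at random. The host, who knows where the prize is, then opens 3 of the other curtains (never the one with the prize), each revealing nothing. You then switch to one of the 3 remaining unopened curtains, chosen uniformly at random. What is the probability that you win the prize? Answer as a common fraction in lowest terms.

Your original curtain holds the prize with probability 1/7, so the other 6 collectively hold it with probability 6/7.
The host can always find 3 empty curtains to open, so the reveals don't change that 6/7; it is now spread over the 3 remaining unopened curtains.
P(win by switching) = (6/7) · (1/3) = 2/7.

2/7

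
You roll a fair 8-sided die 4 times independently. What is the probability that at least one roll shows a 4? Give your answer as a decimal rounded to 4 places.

P(no roll shows a 4) = (7/8)^4 ≈ 0.5862.
P(at least one) = 1 − 0.5862 = 0.4138.

0.4138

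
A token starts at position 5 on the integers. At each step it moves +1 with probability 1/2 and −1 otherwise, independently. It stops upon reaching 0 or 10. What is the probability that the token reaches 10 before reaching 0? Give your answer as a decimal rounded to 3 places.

With a fair step, P(i) = ½P(i−1) + ½P(i+1) with P(0)=0, P(10)=1 has the linear solution P(i) = i/10.
P(5) = 5/10 = 1/2 ≈ 0.500.

0.500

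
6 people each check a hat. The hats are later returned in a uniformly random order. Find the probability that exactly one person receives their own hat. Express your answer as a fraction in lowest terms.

Choose which one is fixed: C(6,1) = 6 ways.
The remaining 5 must have no fixed point: D(5) = 44.
P = 6·44/720 = 11/30.

11/30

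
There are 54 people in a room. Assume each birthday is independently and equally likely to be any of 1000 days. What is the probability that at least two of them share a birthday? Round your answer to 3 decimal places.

It's easier to compute the probability that all 54 are distinct.
P(all distinct) = 1000/1000 · 999/1000 · ··· · 947/1000 ≈ 0.233.
So the probability of at least one match is 1 − 0.233 = 0.767.

0.767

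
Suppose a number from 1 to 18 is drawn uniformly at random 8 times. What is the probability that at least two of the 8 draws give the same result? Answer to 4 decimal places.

0.8399

P(all 8 different) = 18/18 · 17/18 · ··· · 11/18 ≈ 0.1601.
P(at least two equal) = 1 − 0.1601 = 0.8399.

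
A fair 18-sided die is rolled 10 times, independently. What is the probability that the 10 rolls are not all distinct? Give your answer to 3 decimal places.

0.956

P(all 10 different) = 18/18 · 17/18 · ··· · 9/18 ≈ 0.044.
P(at least two equal) = 1 − 0.044 = 0.956.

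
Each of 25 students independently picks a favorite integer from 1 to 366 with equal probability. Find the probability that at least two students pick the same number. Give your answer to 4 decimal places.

0.5677

It's easier to compute the probability that all 25 are distinct.
P(all distinct) = 366/366 · 365/366 · ··· · 342/366 ≈ 0.4323.
So the probability of at least one match is 1 − 0.4323 = 0.5677.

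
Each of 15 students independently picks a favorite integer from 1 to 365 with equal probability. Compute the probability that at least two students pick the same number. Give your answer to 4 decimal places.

0.2529

It's easier to compute the probability that all 15 are distinct.
P(all distinct) = 365/365 · 364/365 · ··· · 351/365 ≈ 0.7471.
So the probability of at least one match is 1 − 0.7471 = 0.2529.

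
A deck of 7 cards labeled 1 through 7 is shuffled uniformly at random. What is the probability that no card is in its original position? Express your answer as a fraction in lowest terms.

This is the derangement probability: permutations of 7 with no fixed point.
D(7) = 7! · (1 − 1/1! + 1/2! − ··· + (−1)^7/7!) = 1854.
P = 1854/5040 = 103/280.

103/280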